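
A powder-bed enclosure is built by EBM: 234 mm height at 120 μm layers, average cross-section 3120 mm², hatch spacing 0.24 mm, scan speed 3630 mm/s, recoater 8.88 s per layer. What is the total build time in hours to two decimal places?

Number of layers: 234 / 0.12 → 1950 (rounded up).
Hatch length per layer: 3120 / 0.24 → 13000 mm.
Per-layer scan time = 13000 / 3630 = 3.5813 s.
Per-layer time = 3.5813 + 8.88 = 12.4613 s.
Total: 1950 × 12.4613 s = 24299.535 s → 6.75 hours.

6.75 hours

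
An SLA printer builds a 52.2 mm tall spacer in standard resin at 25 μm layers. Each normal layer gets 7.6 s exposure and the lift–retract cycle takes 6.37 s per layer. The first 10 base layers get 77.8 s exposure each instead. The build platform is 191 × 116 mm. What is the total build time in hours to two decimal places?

Layer count = ceil(52.2 / 0.025) = 2088.
Bottom layers: 10 × (77.8 + 6.37) → 841.7 s.
Remaining layers = 2078 × (7.6 + 6.37) = 29029.66 s.
Sum: 841.7 + 29029.66 = 29871.36 s → 8.30 hours.

8.30 hours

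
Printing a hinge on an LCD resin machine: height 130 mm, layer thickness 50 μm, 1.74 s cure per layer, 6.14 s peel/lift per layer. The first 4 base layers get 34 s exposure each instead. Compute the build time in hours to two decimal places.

5.73 hours

Layers = ⌈130/0.05⌉ = 2600.
Burn-in layers = 4 × (34 + 6.14), so 160.56 s.
Regular layers = 2596 × (1.74 + 6.14) = 20456.48 s.
Sum: 160.56 + 20456.48 = 20617.04 s → 5.73 hours.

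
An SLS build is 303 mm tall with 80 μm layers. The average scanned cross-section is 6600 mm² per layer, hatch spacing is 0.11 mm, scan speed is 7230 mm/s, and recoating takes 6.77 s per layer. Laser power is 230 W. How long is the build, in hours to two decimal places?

Layer count = ceil(303 / 0.08) = 3788.
Scan path per layer = 6600 / 0.11, so 60000 mm.
Per-layer scan time = 60000 / 7230, so 8.2988 s.
Time per layer = 8.2988 + 6.77, so 15.0688 s.
3788 layers × 15.0688 s/layer = 57080.6144 s, i.e. 15.86 hours.

15.86 hours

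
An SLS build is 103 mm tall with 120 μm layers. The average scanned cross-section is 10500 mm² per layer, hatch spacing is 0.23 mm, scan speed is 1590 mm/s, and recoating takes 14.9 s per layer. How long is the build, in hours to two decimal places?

Layers = ⌈103/0.12⌉ = 859.
Scan path per layer = 10500 / 0.23, so 45652.2 mm.
Scan time per layer = 45652.2 / 1590, so 28.7121 s.
Time per layer: 28.7121 + 14.9 → 43.6121 s.
Total: 859 × 43.6121 s = 37462.7939 s → 10.41 hours.

10.41 hours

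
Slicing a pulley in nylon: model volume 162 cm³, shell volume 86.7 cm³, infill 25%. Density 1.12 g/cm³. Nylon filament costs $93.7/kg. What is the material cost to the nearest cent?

Interior volume = 162 − 86.7 = 75.3 cm³.
Infill deposited = 0.25 × 75.3, so 18.825 cm³.
Total printed volume = 86.7 + 18.825, so 105.525 cm³.
Mass = 105.525 × 1.12 = 118.188 g.
Cost = 118.188 g / 1000 × $93.7/kg = $11.07.

$11.07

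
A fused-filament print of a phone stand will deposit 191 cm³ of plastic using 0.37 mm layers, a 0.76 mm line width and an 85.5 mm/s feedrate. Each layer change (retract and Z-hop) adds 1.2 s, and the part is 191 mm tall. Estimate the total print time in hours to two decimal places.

Line area: 0.37 × 0.76 → 0.2812 mm².
Toolpath length = 191 cm³ / 0.2812 mm² = 191000 / 0.2812 = 679231.9 mm.
Extrusion time = 679231.9 / 85.5 = 7944.2 s.
Layer count = ceil(191 / 0.37) = 517.
Non-print overhead = 517 × 1.2 = 620.4 s.
Total = 7944.2 + 620.4 = 8564.6 s = 2.38 hours.

2.38 hours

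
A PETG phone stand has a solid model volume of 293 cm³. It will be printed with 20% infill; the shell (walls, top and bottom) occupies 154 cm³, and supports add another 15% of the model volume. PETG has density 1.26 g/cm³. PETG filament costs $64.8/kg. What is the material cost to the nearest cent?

$18.43

Interior volume = 293 − 154, so 139 cm³.
Infill volume = 0.20 × 139 = 27.8 cm³.
Support = 0.15 × 293, so 43.95 cm³.
Deposited volume = 154 + 27.8 + 43.95 = 225.75 cm³.
Mass = 225.75 × 1.26 = 284.445 g.
At $64.8/kg: 284.445/1000 × 64.8 = $18.43.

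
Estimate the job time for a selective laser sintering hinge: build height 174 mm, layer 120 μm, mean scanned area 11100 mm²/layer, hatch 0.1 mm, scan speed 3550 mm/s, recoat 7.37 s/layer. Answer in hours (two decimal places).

15.56 hours

Number of layers: 174 / 0.12 → 1450 (rounded up).
Hatch length per layer = 11100 / 0.1 = 111000 mm.
Scan time per layer = 111000 / 3550, so 31.2676 s.
Time per layer = 31.2676 + 7.37, so 38.6376 s.
1450 layers × 38.6376 s/layer = 56024.52 s, i.e. 15.56 hours.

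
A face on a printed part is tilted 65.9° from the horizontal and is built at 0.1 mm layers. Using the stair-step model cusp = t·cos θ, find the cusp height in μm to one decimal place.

Cusp = layer height × cos(65.9°) = 0.1 × 0.4083 = 0.04083 mm = 40.8 μm.

40.8 μm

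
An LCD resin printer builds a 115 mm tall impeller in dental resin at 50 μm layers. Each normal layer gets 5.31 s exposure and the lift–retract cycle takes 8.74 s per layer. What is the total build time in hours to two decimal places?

Layers = ⌈115/0.05⌉ = 2300.
Each layer takes = 5.31 + 8.74 = 14.05 s.
Total = 2300 × 14.05 = 32315 s = 8.98 hours.

8.98 hours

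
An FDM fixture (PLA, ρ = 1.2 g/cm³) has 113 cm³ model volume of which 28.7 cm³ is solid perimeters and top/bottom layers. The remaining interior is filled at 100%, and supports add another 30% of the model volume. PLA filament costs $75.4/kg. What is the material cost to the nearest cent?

Infill region = 113 − 28.7 = 84.3 cm³.
Infill volume = 1.00 × 84.3 = 84.3 cm³.
Support = 0.30 × 113 = 33.9 cm³.
Deposited volume = 28.7 + 84.3 + 33.9 = 146.9 cm³.
Mass: 146.9 × 1.2 → 176.28 g.
Cost = 176.28 g / 1000 × $75.4/kg = $13.29.

$13.29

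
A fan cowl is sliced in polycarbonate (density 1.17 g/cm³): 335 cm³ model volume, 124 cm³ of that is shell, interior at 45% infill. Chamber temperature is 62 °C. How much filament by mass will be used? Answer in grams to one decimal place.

256.2 g

Volume inside the shell = 335 − 124 = 211 cm³.
Infill volume: 0.45 × 211 → 94.95 cm³.
Total extruded = 124 + 94.95, so 218.95 cm³.
Mass: 218.95 × 1.17 → 256.1715 g.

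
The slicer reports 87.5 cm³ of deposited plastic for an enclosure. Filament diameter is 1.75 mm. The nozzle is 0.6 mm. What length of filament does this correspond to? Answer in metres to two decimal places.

36.38 m

Cross-section of 1.75 mm filament: π·(1.75/2)² = 2.4053 mm².
Length = 87.5 cm³ / 2.4053 mm² = 87500 / 2.4053 = 36378 mm = 36.38 m.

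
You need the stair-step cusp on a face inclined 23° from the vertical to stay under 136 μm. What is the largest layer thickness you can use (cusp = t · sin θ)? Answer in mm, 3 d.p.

sin(23°) = 0.3907; t_max = 0.136/0.3907 = 0.348 mm.

0.348 mm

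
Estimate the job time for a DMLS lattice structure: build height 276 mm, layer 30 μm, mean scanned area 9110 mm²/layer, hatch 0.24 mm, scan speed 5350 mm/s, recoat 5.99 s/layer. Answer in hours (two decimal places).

Layers = ⌈276/0.03⌉ = 9200.
Per-layer scan distance = 9110 / 0.24, so 37958.3 mm.
Per-layer scan time = 37958.3 / 5350, so 7.095 s.
Time per layer = 7.095 + 5.99 = 13.085 s.
Total: 9200 × 13.085 s = 120382 s → 33.44 hours.

33.44 hours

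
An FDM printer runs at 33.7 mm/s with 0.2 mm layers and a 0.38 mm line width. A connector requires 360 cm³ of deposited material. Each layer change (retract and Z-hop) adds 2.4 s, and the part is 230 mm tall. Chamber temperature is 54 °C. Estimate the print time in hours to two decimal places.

39.81 hours

Extrusion cross-section = 0.2 × 0.38 = 0.076 mm².
Total extruded path = 360000/0.076 = 4736842.1 mm.
Time extruding = 4736842.1 / 33.7, so 140559.1 s.
Layer count = ceil(230 / 0.2) = 1150.
Non-print overhead: 1150 × 2.4 → 2760 s.
Altogether 140559.1 + 2760 = 143319.1 s, i.e. 39.81 hours.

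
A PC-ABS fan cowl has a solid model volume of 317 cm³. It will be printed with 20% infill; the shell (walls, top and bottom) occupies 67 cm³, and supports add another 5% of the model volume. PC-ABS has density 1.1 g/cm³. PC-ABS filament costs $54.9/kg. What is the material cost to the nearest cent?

$8.02

Infill region: 317 − 67 → 250 cm³.
Deposited infill = 0.20 × 250, so 50 cm³.
Support = 0.05 × 317, so 15.85 cm³.
Deposited volume = 67 + 50 + 15.85, so 132.85 cm³.
Mass = 132.85 × 1.1, so 146.135 g.
Cost = 146.135 g / 1000 × $54.9/kg = $8.02.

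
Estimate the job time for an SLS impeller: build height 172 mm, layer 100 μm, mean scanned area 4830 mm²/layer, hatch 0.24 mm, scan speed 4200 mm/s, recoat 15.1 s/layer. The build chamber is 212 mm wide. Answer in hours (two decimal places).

9.50 hours

Layer count = ceil(172 / 0.1) = 1720.
Per-layer scan distance = 4830 / 0.24 = 20125 mm.
Laser time per layer = 20125 / 4200, so 4.7917 s.
Per-layer time = 4.7917 + 15.1 = 19.8917 s.
Total: 1720 × 19.8917 s = 34213.724 s → 9.50 hours.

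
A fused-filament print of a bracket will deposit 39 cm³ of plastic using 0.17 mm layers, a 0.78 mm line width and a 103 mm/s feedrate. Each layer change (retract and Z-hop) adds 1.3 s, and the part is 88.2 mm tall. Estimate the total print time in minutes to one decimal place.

58.8 minutes

Extrusion cross-section = 0.17 × 0.78, so 0.1326 mm².
Path length: 39000 mm³ / 0.1326 mm² → 294117.6 mm.
Time extruding = 294117.6 / 103, so 2855.5 s.
Number of layers: 88.2 / 0.17 → 519 (rounded up).
Z-hop total = 519 × 1.3, so 674.7 s.
Altogether 2855.5 + 674.7 = 3530.2 s, i.e. 58.8 minutes.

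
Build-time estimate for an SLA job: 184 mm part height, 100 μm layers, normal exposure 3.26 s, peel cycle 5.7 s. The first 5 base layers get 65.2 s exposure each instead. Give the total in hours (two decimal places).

Layers = ⌈184/0.1⌉ = 1840.
Burn-in layers = 5 × (65.2 + 5.7), so 354.5 s.
Normal layers = 1835 × (3.26 + 5.7) = 16441.6 s.
Sum: 354.5 + 16441.6 = 16796.1 s → 4.67 hours.

4.67 hours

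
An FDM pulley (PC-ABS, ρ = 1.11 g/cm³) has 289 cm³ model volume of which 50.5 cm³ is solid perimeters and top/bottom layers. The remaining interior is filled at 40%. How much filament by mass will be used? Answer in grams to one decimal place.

Infill region = 289 − 50.5 = 238.5 cm³.
Deposited infill = 0.40 × 238.5 = 95.4 cm³.
Deposited volume = 50.5 + 95.4 = 145.9 cm³.
Mass = 145.9 × 1.11 = 161.949 g.

161.9 g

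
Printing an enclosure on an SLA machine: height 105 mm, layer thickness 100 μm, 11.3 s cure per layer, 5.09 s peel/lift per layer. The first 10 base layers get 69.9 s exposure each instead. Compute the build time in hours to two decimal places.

4.94 hours

Layers = ⌈105/0.1⌉ = 1050.
Burn-in layers = 10 × (69.9 + 5.09), so 749.9 s.
Remaining layers = 1040 × (11.3 + 5.09) = 17045.6 s.
Total = 749.9 + 17045.6 = 17795.5 s = 4.94 hours.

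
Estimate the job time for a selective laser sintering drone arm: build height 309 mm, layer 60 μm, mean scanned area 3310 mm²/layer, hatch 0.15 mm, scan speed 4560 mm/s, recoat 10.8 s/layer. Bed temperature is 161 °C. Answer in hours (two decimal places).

Layer count = ceil(309 / 0.06) = 5150.
Hatch length per layer = 3310 / 0.15 = 22066.7 mm.
Scan time per layer: 22066.7 / 4560 → 4.8392 s.
Layer cycle = 4.8392 + 10.8, so 15.6392 s.
Build time = 5150 × 15.6392 = 80541.88 s = 22.37 hours.

22.37 hours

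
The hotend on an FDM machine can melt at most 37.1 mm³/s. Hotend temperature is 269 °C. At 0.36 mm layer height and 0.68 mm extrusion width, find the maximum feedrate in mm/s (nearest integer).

Bead cross-section = 0.36 × 0.68 = 0.2448 mm².
Max speed = 37.1 / 0.2448 = 151.55 ≈ 152 mm/s.

152 mm/s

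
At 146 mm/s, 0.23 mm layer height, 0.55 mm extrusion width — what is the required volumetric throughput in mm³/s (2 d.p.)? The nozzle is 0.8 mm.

Bead cross-section: 0.23 × 0.55 → 0.1265 mm².
Volumetric flow = 146 × 0.1265 = 18.47 mm³/s.

18.47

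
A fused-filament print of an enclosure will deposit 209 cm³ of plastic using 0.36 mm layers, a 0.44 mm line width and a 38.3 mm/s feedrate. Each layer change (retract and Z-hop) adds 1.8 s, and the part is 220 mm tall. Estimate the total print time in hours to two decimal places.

Line area: 0.36 × 0.44 → 0.1584 mm².
Total extruded path = 209000/0.1584 = 1319444.4 mm.
Print-move time: 1319444.4 / 38.3 → 34450.2 s.
Number of layers: 220 / 0.36 → 612 (rounded up).
Layer-change overhead: 612 × 1.8 → 1101.6 s.
Total = 34450.2 + 1101.6 = 35551.8 s = 9.88 hours.

9.88 hours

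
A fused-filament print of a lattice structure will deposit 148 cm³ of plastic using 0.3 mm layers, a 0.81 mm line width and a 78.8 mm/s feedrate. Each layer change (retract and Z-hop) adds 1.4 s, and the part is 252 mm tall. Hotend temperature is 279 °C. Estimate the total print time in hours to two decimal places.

2.47 hours

Bead cross-section = 0.3 × 0.81 = 0.243 mm².
Path length: 148000 mm³ / 0.243 mm² → 609053.5 mm.
Print-move time: 609053.5 / 78.8 → 7729.1 s.
Number of layers: 252 / 0.3 → 840 (rounded up).
Z-hop total = 840 × 1.4, so 1176 s.
Total = 7729.1 + 1176 = 8905.1 s = 2.47 hours.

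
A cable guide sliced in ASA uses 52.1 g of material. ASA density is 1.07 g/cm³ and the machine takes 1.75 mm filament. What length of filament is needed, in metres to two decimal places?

20.24 m

Extruded volume: 52.1/1.07 = 48.6916 cm³ (48691.6 mm³).
Filament cross-section = π × (1.75/2)² = 2.4053 mm².
L = V/A = 48691.6/2.4053 = 20243.46 mm → 20.24 m.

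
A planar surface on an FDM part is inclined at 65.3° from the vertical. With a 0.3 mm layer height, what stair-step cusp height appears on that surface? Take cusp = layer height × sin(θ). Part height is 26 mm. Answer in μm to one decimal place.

272.6 μm

Cusp = layer height × sin(65.3°) = 0.3 × 0.9085 = 0.27255 mm = 272.6 μm.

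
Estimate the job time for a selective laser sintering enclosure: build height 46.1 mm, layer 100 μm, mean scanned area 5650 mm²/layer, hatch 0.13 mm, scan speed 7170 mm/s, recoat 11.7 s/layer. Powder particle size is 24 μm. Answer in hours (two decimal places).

Number of layers: 46.1 / 0.1 → 461 (rounded up).
Scan path per layer = 5650 / 0.13, so 43461.5 mm.
Per-layer scan time = 43461.5 / 7170, so 6.0616 s.
Layer cycle: 6.0616 + 11.7 → 17.7616 s.
Total: 461 × 17.7616 s = 8188.0976 s → 2.27 hours.

2.27 hours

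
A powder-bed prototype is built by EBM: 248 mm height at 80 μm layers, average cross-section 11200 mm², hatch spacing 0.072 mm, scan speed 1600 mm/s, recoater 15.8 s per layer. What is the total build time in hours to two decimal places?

Layers = ⌈248/0.08⌉ = 3100.
Scan path per layer = 11200 / 0.072, so 155555.6 mm.
Per-layer scan time: 155555.6 / 1600 → 97.2223 s.
Time per layer = 97.2223 + 15.8, so 113.0223 s.
Build time = 3100 × 113.0223 = 350369.13 s = 97.32 hours.

97.32 hours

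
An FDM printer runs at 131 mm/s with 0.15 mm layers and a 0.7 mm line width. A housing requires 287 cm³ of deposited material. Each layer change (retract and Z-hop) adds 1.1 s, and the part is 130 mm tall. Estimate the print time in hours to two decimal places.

Line area = 0.15 × 0.7, so 0.105 mm².
Total extruded path = 287000/0.105 = 2733333.3 mm.
Print-move time: 2733333.3 / 131 → 20865.1 s.
Layers = ⌈130/0.15⌉ = 867.
Z-hop total = 867 × 1.1, so 953.7 s.
Total = 20865.1 + 953.7 = 21818.8 s = 6.06 hours.

6.06 hours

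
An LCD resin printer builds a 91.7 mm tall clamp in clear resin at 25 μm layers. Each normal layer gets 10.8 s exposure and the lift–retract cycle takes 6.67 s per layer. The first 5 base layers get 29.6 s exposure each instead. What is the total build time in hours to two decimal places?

17.83 hours

Number of layers: 91.7 / 0.025 → 3668 (rounded up).
Burn-in layers = 5 × (29.6 + 6.67), so 181.35 s.
Regular layers: 3663 × (10.8 + 6.67) → 63992.61 s.
Sum: 181.35 + 63992.61 = 64173.96 s → 17.83 hours.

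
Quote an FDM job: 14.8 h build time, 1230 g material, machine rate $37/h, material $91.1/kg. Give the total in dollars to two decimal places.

Machine cost = 37 × 14.8 = $547.60.
Material charge: 91.1 × 1230/1000 → $112.053.
Job cost: 547.60 + 112.053 = 659.653 ≈ $659.65.

$659.65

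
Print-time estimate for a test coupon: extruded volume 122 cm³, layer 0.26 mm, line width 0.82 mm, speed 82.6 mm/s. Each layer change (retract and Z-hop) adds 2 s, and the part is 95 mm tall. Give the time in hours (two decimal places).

2.13 hours

Line area = 0.26 × 0.82 = 0.2132 mm².
Path length: 122000 mm³ / 0.2132 mm² → 572232.6 mm.
Time extruding: 572232.6 / 82.6 → 6927.8 s.
Layers = ⌈95/0.26⌉ = 366.
Non-print overhead = 366 × 2 = 732 s.
Altogether 6927.8 + 732 = 7659.8 s, i.e. 2.13 hours.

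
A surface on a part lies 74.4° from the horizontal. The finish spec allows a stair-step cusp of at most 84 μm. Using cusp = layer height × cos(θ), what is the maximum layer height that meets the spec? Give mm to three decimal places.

cos(74.4°) = 0.2689; t_max = 0.084/0.2689 = 0.312 mm.

0.312 mm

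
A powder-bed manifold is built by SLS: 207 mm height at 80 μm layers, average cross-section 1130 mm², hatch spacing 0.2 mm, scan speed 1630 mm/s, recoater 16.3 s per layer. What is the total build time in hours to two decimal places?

Layers = ⌈207/0.08⌉ = 2588.
Per-layer scan distance = 1130 / 0.2, so 5650 mm.
Per-layer scan time = 5650 / 1630 = 3.4663 s.
Time per layer: 3.4663 + 16.3 → 19.7663 s.
2588 layers × 19.7663 s/layer = 51155.1844 s, i.e. 14.21 hours.

14.21 hours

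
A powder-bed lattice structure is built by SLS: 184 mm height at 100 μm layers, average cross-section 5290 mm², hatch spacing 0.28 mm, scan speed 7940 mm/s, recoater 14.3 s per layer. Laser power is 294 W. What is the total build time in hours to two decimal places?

8.53 hours

Layer count = ceil(184 / 0.1) = 1840.
Scan path per layer = 5290 / 0.28, so 18892.9 mm.
Per-layer scan time = 18892.9 / 7940 = 2.3795 s.
Time per layer = 2.3795 + 14.3 = 16.6795 s.
Total: 1840 × 16.6795 s = 30690.28 s → 8.53 hours.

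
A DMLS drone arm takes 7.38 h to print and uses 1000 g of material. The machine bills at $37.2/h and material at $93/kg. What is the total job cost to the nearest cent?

$367.54

Machine cost = 37.2 × 7.38 = $274.536.
Material charge: 93 × 1000/1000 → $93.00.
Job cost: 274.536 + 93.00 = 367.536 ≈ $367.54.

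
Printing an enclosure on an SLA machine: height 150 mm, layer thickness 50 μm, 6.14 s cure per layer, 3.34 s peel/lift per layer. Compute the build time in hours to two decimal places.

7.90 hours

Number of layers: 150 / 0.05 → 3000 (rounded up).
Cycle time: 6.14 + 3.34 → 9.48 s.
Build time: 3000 × 9.48 s = 28440 s, i.e. 7.90 hours.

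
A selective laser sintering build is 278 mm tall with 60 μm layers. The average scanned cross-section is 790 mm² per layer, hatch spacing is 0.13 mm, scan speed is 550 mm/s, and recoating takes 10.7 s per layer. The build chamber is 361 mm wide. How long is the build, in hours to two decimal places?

Number of layers: 278 / 0.06 → 4634 (rounded up).
Per-layer scan distance = 790 / 0.13 = 6076.9 mm.
Per-layer scan time = 6076.9 / 550 = 11.0489 s.
Time per layer: 11.0489 + 10.7 → 21.7489 s.
Build time = 4634 × 21.7489 = 100784.4026 s = 28.00 hours.

28.00 hours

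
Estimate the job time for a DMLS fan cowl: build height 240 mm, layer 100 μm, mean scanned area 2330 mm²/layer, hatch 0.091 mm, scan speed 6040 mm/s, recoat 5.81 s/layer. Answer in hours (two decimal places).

6.70 hours

Number of layers: 240 / 0.1 → 2400 (rounded up).
Per-layer scan distance = 2330 / 0.091 = 25604.4 mm.
Scan time per layer: 25604.4 / 6040 → 4.2391 s.
Per-layer time = 4.2391 + 5.81, so 10.0491 s.
Build time = 2400 × 10.0491 = 24117.84 s = 6.70 hours.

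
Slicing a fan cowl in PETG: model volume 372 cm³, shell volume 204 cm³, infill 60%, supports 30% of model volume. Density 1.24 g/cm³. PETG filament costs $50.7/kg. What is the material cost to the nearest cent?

Infill region: 372 − 204 → 168 cm³.
Deposited infill = 0.60 × 168 = 100.8 cm³.
Support: 0.30 × 372 → 111.6 cm³.
Total printed volume = 204 + 100.8 + 111.6 = 416.4 cm³.
Mass = 416.4 × 1.24 = 516.336 g.
Cost = 516.336 g / 1000 × $50.7/kg = $26.18.

$26.18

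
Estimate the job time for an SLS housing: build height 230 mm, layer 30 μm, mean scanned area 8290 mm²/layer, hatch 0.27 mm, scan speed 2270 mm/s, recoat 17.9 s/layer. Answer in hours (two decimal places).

66.93 hours

Layers = ⌈230/0.03⌉ = 7667.
Per-layer scan distance = 8290 / 0.27, so 30703.7 mm.
Laser time per layer: 30703.7 / 2270 → 13.5259 s.
Time per layer: 13.5259 + 17.9 → 31.4259 s.
Total: 7667 × 31.4259 s = 240942.3753 s → 66.93 hours.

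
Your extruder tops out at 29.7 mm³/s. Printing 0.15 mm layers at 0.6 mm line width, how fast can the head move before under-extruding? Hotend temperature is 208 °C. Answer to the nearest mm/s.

A = 0.15 × 0.6, so 0.09 mm².
Max speed = 29.7 / 0.09 = 330.00 ≈ 330 mm/s.

330 mm/s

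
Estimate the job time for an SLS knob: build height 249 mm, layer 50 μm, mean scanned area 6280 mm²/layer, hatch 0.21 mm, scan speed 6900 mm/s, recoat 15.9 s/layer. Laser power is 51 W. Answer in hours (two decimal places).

Layers = ⌈249/0.05⌉ = 4980.
Scan path per layer = 6280 / 0.21 = 29904.8 mm.
Scan time per layer: 29904.8 / 6900 → 4.334 s.
Per-layer time = 4.334 + 15.9 = 20.234 s.
Total: 4980 × 20.234 s = 100765.32 s → 27.99 hours.

27.99 hours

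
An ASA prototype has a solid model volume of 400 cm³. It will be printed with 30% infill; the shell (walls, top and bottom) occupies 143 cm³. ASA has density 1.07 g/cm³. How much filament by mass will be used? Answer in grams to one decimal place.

235.5 g

Volume inside the shell = 400 − 143 = 257 cm³.
Infill volume = 0.30 × 257 = 77.1 cm³.
Total extruded = 143 + 77.1, so 220.1 cm³.
Mass = 220.1 × 1.07 = 235.507 g.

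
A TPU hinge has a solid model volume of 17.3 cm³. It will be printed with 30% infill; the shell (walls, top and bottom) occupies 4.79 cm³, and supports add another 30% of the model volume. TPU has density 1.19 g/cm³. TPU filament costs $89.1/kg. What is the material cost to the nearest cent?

$1.46

Volume inside the shell: 17.3 − 4.79 → 12.51 cm³.
Deposited infill: 0.30 × 12.51 → 3.753 cm³.
Support = 0.30 × 17.3 = 5.19 cm³.
Deposited volume: 4.79 + 3.753 + 5.19 → 13.733 cm³.
Mass: 13.733 × 1.19 → 16.34227 g.
Cost = 16.34227 g / 1000 × $89.1/kg = $1.46.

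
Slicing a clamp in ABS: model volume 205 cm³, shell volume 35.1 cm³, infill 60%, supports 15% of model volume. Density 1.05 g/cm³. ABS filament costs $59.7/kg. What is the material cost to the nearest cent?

$10.52

Volume inside the shell = 205 − 35.1, so 169.9 cm³.
Deposited infill = 0.60 × 169.9, so 101.94 cm³.
Support: 0.15 × 205 → 30.75 cm³.
Deposited volume = 35.1 + 101.94 + 30.75 = 167.79 cm³.
Mass: 167.79 × 1.05 → 176.1795 g.
Cost = 176.1795 g / 1000 × $59.7/kg = $10.52.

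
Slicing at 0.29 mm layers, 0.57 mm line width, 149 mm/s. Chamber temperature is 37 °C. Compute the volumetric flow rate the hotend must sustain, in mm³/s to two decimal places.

24.63

A = 0.29 × 0.57 = 0.1653 mm².
Q = v·A = 149 × 0.1653 = 24.63 mm³/s.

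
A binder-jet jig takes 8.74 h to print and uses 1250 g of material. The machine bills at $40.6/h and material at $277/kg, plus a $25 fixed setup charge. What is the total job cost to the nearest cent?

$726.09

Time charge: 40.6 × 8.74 → $354.844.
Material charge: 277 × 1250/1000 → $346.25.
Total = 354.844 + 346.25 + 25 = 726.094 ≈ $726.09.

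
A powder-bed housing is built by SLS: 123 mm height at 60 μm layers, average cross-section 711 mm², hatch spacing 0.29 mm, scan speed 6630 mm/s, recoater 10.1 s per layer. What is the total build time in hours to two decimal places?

5.96 hours

Layer count = ceil(123 / 0.06) = 2050.
Per-layer scan distance: 711 / 0.29 → 2451.7 mm.
Per-layer scan time = 2451.7 / 6630, so 0.3698 s.
Layer cycle: 0.3698 + 10.1 → 10.4698 s.
Total: 2050 × 10.4698 s = 21463.09 s → 5.96 hours.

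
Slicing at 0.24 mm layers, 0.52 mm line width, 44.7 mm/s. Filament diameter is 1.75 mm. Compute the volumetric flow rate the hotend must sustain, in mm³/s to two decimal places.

5.58

Extrusion cross-section = 0.24 × 0.52 = 0.1248 mm².
Volumetric flow = 44.7 × 0.1248 = 5.58 mm³/s.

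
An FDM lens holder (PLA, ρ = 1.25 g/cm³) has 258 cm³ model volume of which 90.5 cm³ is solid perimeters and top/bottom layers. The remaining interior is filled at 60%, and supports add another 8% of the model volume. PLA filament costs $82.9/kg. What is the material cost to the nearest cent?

$21.93

Interior volume = 258 − 90.5 = 167.5 cm³.
Infill volume = 0.60 × 167.5 = 100.5 cm³.
Support: 0.08 × 258 → 20.64 cm³.
Deposited volume = 90.5 + 100.5 + 20.64, so 211.64 cm³.
Mass = 211.64 × 1.25, so 264.55 g.
At $82.9/kg: 264.55/1000 × 82.9 = $21.93.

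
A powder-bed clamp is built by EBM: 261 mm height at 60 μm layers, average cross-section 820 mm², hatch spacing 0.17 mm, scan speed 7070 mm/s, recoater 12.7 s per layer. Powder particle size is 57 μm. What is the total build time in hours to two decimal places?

Layer count = ceil(261 / 0.06) = 4350.
Hatch length per layer = 820 / 0.17, so 4823.5 mm.
Scan time per layer = 4823.5 / 7070 = 0.6822 s.
Per-layer time = 0.6822 + 12.7 = 13.3822 s.
Total: 4350 × 13.3822 s = 58212.57 s → 16.17 hours.

16.17 hours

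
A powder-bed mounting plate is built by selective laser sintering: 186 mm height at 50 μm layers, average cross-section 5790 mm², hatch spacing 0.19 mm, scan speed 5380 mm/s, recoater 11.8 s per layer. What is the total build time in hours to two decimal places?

Number of layers: 186 / 0.05 → 3720 (rounded up).
Hatch length per layer = 5790 / 0.19 = 30473.7 mm.
Per-layer scan time: 30473.7 / 5380 → 5.6643 s.
Time per layer = 5.6643 + 11.8, so 17.4643 s.
3720 layers × 17.4643 s/layer = 64967.196 s, i.e. 18.05 hours.

18.05 hours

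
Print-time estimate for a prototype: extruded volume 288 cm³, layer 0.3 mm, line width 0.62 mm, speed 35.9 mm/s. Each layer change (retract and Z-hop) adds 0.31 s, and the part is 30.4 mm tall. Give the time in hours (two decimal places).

Bead cross-section = 0.3 × 0.62 = 0.186 mm².
Toolpath length = 288 cm³ / 0.186 mm² = 288000 / 0.186 = 1548387.1 mm.
Extrusion time = 1548387.1 / 35.9 = 43130.6 s.
Layer count = ceil(30.4 / 0.3) = 102.
Layer-change overhead = 102 × 0.31 = 31.62 s.
Altogether 43130.6 + 31.62 = 43162.22 s, i.e. 11.99 hours.

11.99 hours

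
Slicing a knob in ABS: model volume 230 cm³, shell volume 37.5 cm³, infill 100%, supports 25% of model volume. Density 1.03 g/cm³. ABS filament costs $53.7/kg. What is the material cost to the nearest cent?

Infill region = 230 − 37.5, so 192.5 cm³.
Infill deposited = 1.00 × 192.5, so 192.5 cm³.
Support = 0.25 × 230, so 57.5 cm³.
Deposited volume = 37.5 + 192.5 + 57.5 = 287.5 cm³.
Mass = 287.5 × 1.03 = 296.125 g.
At $53.7/kg: 296.125/1000 × 53.7 = $15.90.

$15.90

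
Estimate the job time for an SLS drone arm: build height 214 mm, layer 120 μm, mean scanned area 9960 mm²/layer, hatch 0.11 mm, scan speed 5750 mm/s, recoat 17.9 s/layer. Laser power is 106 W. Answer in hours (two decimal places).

16.67 hours

Layers = ⌈214/0.12⌉ = 1784.
Per-layer scan distance = 9960 / 0.11 = 90545.5 mm.
Scan time per layer: 90545.5 / 5750 → 15.747 s.
Time per layer = 15.747 + 17.9 = 33.647 s.
Build time = 1784 × 33.647 = 60026.248 s = 16.67 hours.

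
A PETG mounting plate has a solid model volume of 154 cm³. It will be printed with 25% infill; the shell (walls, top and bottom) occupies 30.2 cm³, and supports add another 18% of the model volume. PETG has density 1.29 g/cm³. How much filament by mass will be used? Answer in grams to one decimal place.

114.6 g

Volume inside the shell = 154 − 30.2 = 123.8 cm³.
Infill deposited = 0.25 × 123.8, so 30.95 cm³.
Support = 0.18 × 154, so 27.72 cm³.
Deposited volume = 30.2 + 30.95 + 27.72 = 88.87 cm³.
Mass = 88.87 × 1.29 = 114.6423 g.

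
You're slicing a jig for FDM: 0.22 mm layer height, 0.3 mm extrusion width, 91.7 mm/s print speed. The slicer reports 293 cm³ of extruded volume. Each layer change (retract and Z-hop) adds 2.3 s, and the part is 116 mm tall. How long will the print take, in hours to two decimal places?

13.79 hours

Line area = 0.22 × 0.3, so 0.066 mm².
Path length: 293000 mm³ / 0.066 mm² → 4439393.9 mm.
Extrusion time = 4439393.9 / 91.7 = 48412.1 s.
Layer count = ceil(116 / 0.22) = 528.
Layer-change overhead = 528 × 2.3 = 1214.4 s.
Altogether 48412.1 + 1214.4 = 49626.5 s, i.e. 13.79 hours.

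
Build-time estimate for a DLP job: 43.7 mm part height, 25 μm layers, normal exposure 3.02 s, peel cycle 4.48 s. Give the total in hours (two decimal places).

3.64 hours

Number of layers: 43.7 / 0.025 → 1748 (rounded up).
Per-layer time = 3.02 + 4.48 = 7.5 s.
Build time: 1748 × 7.5 s = 13110 s, i.e. 3.64 hours.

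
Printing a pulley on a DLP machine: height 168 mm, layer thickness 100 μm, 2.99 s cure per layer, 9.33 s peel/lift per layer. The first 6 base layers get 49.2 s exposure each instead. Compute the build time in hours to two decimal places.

5.83 hours

Number of layers: 168 / 0.1 → 1680 (rounded up).
Bottom layers: 6 × (49.2 + 9.33) → 351.18 s.
Remaining layers = 1674 × (2.99 + 9.33) = 20623.68 s.
Sum: 351.18 + 20623.68 = 20974.86 s → 5.83 hours.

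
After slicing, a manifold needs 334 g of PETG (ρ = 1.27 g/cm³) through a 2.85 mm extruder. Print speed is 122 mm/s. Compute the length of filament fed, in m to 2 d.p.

41.23 m

Extruded volume: 334/1.27 = 262.9921 cm³ (262992.1 mm³).
Cross-section of 2.85 mm filament: π·(2.85/2)² = 6.3794 mm².
Length = 262992.1 / 6.3794 = 41225.21 mm = 41.23 m.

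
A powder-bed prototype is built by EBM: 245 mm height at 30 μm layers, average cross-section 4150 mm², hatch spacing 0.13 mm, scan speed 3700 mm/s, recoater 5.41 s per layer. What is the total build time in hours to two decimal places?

31.85 hours

Layer count = ceil(245 / 0.03) = 8167.
Scan path per layer = 4150 / 0.13 = 31923.1 mm.
Per-layer scan time = 31923.1 / 3700 = 8.6279 s.
Per-layer time: 8.6279 + 5.41 → 14.0379 s.
8167 layers × 14.0379 s/layer = 114647.5293 s, i.e. 31.85 hours.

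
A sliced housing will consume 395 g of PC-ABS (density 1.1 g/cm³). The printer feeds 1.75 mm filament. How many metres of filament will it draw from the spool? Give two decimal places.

149.29 m

Extruded volume: 395/1.1 = 359.0909 cm³ (359090.9 mm³).
Cross-section of 1.75 mm filament: π·(1.75/2)² = 2.4053 mm².
L = V/A = 359090.9/2.4053 = 149291.52 mm → 149.29 m.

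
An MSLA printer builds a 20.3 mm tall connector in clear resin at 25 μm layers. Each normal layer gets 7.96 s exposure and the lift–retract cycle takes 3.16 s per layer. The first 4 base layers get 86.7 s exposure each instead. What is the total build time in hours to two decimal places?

2.60 hours

Number of layers: 20.3 / 0.025 → 812 (rounded up).
Bottom layers = 4 × (86.7 + 3.16) = 359.44 s.
Regular layers: 808 × (7.96 + 3.16) → 8984.96 s.
Sum: 359.44 + 8984.96 = 9344.4 s → 2.60 hours.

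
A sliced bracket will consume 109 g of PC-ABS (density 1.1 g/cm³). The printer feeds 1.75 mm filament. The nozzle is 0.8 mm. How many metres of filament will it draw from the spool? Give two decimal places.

41.20 m

Volume = 109 g / 1.1 g·cm⁻³ = 99.0909 cm³ = 99090.9 mm³.
Cross-section of 1.75 mm filament: π·(1.75/2)² = 2.4053 mm².
Length = 99090.9 / 2.4053 = 41196.9 mm = 41.20 m.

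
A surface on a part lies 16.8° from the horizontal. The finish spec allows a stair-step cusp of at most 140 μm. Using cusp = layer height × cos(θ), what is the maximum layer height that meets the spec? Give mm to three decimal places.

t = h_c / cos θ = 0.14 / 0.9573 = 0.146 mm.

0.146 mm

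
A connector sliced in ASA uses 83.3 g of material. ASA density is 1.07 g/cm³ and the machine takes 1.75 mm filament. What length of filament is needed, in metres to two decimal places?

Volume = 83.3 g / 1.07 g·cm⁻³ = 77.8505 cm³ = 77850.5 mm³.
Filament cross-section = π × (1.75/2)² = 2.4053 mm².
L = V/A = 77850.5/2.4053 = 32366.23 mm → 32.37 m.

32.37 m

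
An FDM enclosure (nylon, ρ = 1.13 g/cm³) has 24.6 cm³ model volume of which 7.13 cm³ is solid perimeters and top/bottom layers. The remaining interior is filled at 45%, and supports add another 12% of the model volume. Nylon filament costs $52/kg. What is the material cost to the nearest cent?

$1.05

Infill region = 24.6 − 7.13, so 17.47 cm³.
Infill deposited: 0.45 × 17.47 → 7.8615 cm³.
Support = 0.12 × 24.6, so 2.952 cm³.
Total extruded: 7.13 + 7.8615 + 2.952 → 17.9435 cm³.
Mass = 17.9435 × 1.13, so 20.276155 g.
At $52/kg: 20.276155/1000 × 52 = $1.05.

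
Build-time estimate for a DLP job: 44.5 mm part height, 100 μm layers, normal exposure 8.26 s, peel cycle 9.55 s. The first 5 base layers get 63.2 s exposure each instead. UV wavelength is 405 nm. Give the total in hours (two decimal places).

2.28 hours

Number of layers: 44.5 / 0.1 → 445 (rounded up).
Bottom layers: 5 × (63.2 + 9.55) → 363.75 s.
Regular layers = 440 × (8.26 + 9.55) = 7836.4 s.
Total = 363.75 + 7836.4 = 8200.15 s = 2.28 hours.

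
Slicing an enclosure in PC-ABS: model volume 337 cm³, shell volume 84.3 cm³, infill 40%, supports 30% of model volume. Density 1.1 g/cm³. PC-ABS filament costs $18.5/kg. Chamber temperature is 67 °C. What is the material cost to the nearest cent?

$5.83

Volume inside the shell = 337 − 84.3, so 252.7 cm³.
Deposited infill = 0.40 × 252.7 = 101.08 cm³.
Support: 0.30 × 337 → 101.1 cm³.
Total printed volume = 84.3 + 101.08 + 101.1, so 286.48 cm³.
Mass = 286.48 × 1.1 = 315.128 g.
Cost = 315.128 g / 1000 × $18.5/kg = $5.83.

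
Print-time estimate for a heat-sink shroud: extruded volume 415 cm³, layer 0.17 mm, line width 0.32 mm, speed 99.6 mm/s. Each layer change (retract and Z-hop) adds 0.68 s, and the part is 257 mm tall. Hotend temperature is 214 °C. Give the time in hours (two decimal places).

21.56 hours

Line area: 0.17 × 0.32 → 0.0544 mm².
Total extruded path = 415000/0.0544 = 7628676.5 mm.
Extrusion time = 7628676.5 / 99.6 = 76593.1 s.
Layers = ⌈257/0.17⌉ = 1512.
Layer-change overhead: 1512 × 0.68 → 1028.16 s.
Total = 76593.1 + 1028.16 = 77621.26 s = 21.56 hours.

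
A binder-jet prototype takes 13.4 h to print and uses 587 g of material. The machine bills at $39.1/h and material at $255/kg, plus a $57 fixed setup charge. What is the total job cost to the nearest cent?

Time charge: 39.1 × 13.4 → $523.94.
Material charge = 255 × 587/1000 = $149.685.
Total = 523.94 + 149.685 + 57 = 730.625 ≈ $730.63.

$730.63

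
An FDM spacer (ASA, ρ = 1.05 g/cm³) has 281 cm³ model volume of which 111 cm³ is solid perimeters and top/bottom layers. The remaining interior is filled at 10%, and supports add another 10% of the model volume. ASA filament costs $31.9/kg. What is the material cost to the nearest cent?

Volume inside the shell = 281 − 111, so 170 cm³.
Infill deposited: 0.10 × 170 → 17 cm³.
Support = 0.10 × 281 = 28.1 cm³.
Total extruded = 111 + 17 + 28.1 = 156.1 cm³.
Mass = 156.1 × 1.05, so 163.905 g.
Cost = 163.905 g / 1000 × $31.9/kg = $5.23.

$5.23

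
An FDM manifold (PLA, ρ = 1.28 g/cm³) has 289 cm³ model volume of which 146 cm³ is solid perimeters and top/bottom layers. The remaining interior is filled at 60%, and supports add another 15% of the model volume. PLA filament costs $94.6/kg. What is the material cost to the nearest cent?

$33.32

Interior volume: 289 − 146 → 143 cm³.
Deposited infill = 0.60 × 143 = 85.8 cm³.
Support = 0.15 × 289 = 43.35 cm³.
Total printed volume = 146 + 85.8 + 43.35 = 275.15 cm³.
Mass = 275.15 × 1.28 = 352.192 g.
Cost = 352.192 g / 1000 × $94.6/kg = $33.32.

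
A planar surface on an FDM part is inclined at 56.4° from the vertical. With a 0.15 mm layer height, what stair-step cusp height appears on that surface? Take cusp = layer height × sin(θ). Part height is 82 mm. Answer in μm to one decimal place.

124.9 μm

sin(56.4°) = 0.8329, so cusp = 0.15 × 0.8329 = 0.124935 mm → 124.9 μm.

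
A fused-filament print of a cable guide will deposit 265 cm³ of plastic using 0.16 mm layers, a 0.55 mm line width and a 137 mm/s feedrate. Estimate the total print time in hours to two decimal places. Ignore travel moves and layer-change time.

6.11 hours

Bead cross-section: 0.16 × 0.55 → 0.088 mm².
Total extruded path = 265000/0.088 = 3011363.6 mm.
Extrusion time = 3011363.6 / 137 = 21980.8 s.
In the requested units: 21980.8 s = 6.11 hours.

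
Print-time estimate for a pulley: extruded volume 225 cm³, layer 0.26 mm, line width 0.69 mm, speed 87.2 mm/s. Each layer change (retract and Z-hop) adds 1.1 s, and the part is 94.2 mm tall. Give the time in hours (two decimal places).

4.11 hours

Extrusion cross-section = 0.26 × 0.69 = 0.1794 mm².
Total extruded path = 225000/0.1794 = 1254180.6 mm.
Time extruding = 1254180.6 / 87.2 = 14382.8 s.
Layers = ⌈94.2/0.26⌉ = 363.
Z-hop total = 363 × 1.1 = 399.3 s.
Total = 14382.8 + 399.3 = 14782.1 s = 4.11 hours.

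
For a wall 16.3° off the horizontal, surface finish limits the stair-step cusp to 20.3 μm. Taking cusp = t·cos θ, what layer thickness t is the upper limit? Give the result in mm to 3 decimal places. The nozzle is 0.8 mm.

0.021 mm

Layer height = cusp / cos(16.3°) = 0.0203 / 0.9598 = 0.021 mm.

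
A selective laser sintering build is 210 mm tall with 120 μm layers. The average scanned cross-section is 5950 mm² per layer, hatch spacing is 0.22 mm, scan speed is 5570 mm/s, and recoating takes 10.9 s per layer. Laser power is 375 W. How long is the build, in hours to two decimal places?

Layer count = ceil(210 / 0.12) = 1750.
Scan path per layer = 5950 / 0.22, so 27045.5 mm.
Scan time per layer = 27045.5 / 5570, so 4.8556 s.
Time per layer: 4.8556 + 10.9 → 15.7556 s.
Build time = 1750 × 15.7556 = 27572.3 s = 7.66 hours.

7.66 hours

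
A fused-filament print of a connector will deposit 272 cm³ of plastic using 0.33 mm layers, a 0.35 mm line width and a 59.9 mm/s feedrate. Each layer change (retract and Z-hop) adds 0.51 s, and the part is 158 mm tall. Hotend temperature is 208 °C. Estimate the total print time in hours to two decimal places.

10.99 hours

Extrusion cross-section: 0.33 × 0.35 → 0.1155 mm².
Toolpath length = 272 cm³ / 0.1155 mm² = 272000 / 0.1155 = 2354978.4 mm.
Time extruding: 2354978.4 / 59.9 → 39315.2 s.
Number of layers: 158 / 0.33 → 479 (rounded up).
Z-hop total = 479 × 0.51, so 244.29 s.
Total = 39315.2 + 244.29 = 39559.49 s = 10.99 hours.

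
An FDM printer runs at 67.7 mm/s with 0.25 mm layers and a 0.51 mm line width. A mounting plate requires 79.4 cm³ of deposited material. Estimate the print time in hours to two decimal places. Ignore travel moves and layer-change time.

Bead cross-section = 0.25 × 0.51 = 0.1275 mm².
Total extruded path = 79400/0.1275 = 622745.1 mm.
Print-move time: 622745.1 / 67.7 → 9198.6 s.
That's 9198.6 s → 2.56 hours.

2.56 hours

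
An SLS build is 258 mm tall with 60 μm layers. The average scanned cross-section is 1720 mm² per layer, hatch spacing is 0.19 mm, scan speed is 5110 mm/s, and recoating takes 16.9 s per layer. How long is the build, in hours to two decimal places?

Layer count = ceil(258 / 0.06) = 4300.
Hatch length per layer = 1720 / 0.19, so 9052.6 mm.
Per-layer scan time = 9052.6 / 5110 = 1.7715 s.
Time per layer: 1.7715 + 16.9 → 18.6715 s.
Build time = 4300 × 18.6715 = 80287.45 s = 22.30 hours.

22.30 hours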